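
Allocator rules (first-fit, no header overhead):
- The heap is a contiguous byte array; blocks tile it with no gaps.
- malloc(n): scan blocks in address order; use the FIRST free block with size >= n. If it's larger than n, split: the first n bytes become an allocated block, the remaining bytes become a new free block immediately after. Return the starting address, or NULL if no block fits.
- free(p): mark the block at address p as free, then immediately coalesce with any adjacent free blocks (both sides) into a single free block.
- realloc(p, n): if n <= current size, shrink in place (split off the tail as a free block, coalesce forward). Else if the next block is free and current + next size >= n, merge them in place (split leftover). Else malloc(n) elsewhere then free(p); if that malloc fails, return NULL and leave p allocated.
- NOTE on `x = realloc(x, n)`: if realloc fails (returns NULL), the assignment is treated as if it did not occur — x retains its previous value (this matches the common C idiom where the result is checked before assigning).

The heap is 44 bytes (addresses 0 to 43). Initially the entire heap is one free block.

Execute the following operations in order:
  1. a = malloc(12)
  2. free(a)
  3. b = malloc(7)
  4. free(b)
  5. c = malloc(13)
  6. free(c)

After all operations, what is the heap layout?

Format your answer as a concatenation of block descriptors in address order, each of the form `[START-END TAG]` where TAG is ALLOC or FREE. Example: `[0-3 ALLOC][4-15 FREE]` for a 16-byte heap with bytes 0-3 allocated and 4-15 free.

Op 1: a = malloc(12) -> a = 0; heap: [0-11 ALLOC][12-43 FREE]
Op 2: free(a) -> (freed a); heap: [0-43 FREE]
Op 3: b = malloc(7) -> b = 0; heap: [0-6 ALLOC][7-43 FREE]
Op 4: free(b) -> (freed b); heap: [0-43 FREE]
Op 5: c = malloc(13) -> c = 0; heap: [0-12 ALLOC][13-43 FREE]
Op 6: free(c) -> (freed c); heap: [0-43 FREE]

Answer: [0-43 FREE]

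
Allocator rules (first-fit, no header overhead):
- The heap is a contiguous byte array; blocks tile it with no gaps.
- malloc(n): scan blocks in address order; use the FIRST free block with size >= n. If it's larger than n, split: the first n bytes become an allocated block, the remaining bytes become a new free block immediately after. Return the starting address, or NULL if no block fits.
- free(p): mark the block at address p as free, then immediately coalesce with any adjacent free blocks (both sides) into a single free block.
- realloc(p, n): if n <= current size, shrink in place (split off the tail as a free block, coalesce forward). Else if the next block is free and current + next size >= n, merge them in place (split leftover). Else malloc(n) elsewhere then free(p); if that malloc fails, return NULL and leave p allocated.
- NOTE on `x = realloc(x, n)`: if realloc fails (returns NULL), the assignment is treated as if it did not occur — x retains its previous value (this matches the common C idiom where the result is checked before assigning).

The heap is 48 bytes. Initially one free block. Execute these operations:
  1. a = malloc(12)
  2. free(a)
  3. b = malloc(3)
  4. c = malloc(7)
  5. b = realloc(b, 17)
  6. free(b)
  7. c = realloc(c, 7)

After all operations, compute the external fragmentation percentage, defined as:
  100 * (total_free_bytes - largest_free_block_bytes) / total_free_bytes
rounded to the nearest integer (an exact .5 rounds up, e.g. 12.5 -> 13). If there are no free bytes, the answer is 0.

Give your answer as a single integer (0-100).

Answer: 7

Derivation:
Op 1: a = malloc(12) -> a = 0; heap: [0-11 ALLOC][12-47 FREE]
Op 2: free(a) -> (freed a); heap: [0-47 FREE]
Op 3: b = malloc(3) -> b = 0; heap: [0-2 ALLOC][3-47 FREE]
Op 4: c = malloc(7) -> c = 3; heap: [0-2 ALLOC][3-9 ALLOC][10-47 FREE]
Op 5: b = realloc(b, 17) -> b = 10; heap: [0-2 FREE][3-9 ALLOC][10-26 ALLOC][27-47 FREE]
Op 6: free(b) -> (freed b); heap: [0-2 FREE][3-9 ALLOC][10-47 FREE]
Op 7: c = realloc(c, 7) -> c = 3; heap: [0-2 FREE][3-9 ALLOC][10-47 FREE]
Free blocks: [3 38] total_free=41 largest=38 -> 100*(41-38)/41 = 300/41 ≈ 7.317 -> rounds to 7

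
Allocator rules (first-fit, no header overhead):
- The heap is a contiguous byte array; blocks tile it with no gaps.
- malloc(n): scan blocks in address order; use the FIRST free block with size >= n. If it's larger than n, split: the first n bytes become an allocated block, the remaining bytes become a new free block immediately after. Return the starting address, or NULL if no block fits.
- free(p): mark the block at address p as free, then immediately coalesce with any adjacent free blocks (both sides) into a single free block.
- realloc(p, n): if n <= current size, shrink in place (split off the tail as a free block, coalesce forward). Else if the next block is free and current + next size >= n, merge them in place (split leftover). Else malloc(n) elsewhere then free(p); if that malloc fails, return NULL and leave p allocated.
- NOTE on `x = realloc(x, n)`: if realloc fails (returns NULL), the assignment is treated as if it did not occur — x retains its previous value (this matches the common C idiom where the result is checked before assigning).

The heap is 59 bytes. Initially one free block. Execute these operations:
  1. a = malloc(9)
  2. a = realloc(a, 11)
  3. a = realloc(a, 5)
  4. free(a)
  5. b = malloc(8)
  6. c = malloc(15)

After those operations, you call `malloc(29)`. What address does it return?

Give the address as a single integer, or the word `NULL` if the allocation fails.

Answer: 23

Derivation:
Op 1: a = malloc(9) -> a = 0; heap: [0-8 ALLOC][9-58 FREE]
Op 2: a = realloc(a, 11) -> a = 0; heap: [0-10 ALLOC][11-58 FREE]
Op 3: a = realloc(a, 5) -> a = 0; heap: [0-4 ALLOC][5-58 FREE]
Op 4: free(a) -> (freed a); heap: [0-58 FREE]
Op 5: b = malloc(8) -> b = 0; heap: [0-7 ALLOC][8-58 FREE]
Op 6: c = malloc(15) -> c = 8; heap: [0-7 ALLOC][8-22 ALLOC][23-58 FREE]
malloc(29): first-fit scan over [0-7 ALLOC][8-22 ALLOC][23-58 FREE] -> 23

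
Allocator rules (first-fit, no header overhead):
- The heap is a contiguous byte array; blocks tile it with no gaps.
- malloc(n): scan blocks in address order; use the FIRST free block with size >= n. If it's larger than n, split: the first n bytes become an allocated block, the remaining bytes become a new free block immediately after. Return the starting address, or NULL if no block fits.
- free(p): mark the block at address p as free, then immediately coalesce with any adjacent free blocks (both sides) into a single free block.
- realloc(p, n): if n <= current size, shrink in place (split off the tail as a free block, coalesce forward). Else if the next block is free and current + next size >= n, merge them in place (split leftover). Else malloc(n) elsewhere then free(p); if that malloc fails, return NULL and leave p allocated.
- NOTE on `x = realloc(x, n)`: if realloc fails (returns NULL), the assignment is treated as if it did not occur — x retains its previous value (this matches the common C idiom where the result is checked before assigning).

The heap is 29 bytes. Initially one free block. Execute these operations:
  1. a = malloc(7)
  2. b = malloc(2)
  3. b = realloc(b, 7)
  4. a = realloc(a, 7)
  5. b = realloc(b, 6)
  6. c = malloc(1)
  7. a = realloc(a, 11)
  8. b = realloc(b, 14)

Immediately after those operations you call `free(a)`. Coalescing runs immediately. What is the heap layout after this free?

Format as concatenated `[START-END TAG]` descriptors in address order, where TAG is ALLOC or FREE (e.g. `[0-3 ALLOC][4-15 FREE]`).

Answer: [0-6 FREE][7-12 ALLOC][13-13 ALLOC][14-28 FREE]

Derivation:
Op 1: a = malloc(7) -> a = 0; heap: [0-6 ALLOC][7-28 FREE]
Op 2: b = malloc(2) -> b = 7; heap: [0-6 ALLOC][7-8 ALLOC][9-28 FREE]
Op 3: b = realloc(b, 7) -> b = 7; heap: [0-6 ALLOC][7-13 ALLOC][14-28 FREE]
Op 4: a = realloc(a, 7) -> a = 0; heap: [0-6 ALLOC][7-13 ALLOC][14-28 FREE]
Op 5: b = realloc(b, 6) -> b = 7; heap: [0-6 ALLOC][7-12 ALLOC][13-28 FREE]
Op 6: c = malloc(1) -> c = 13; heap: [0-6 ALLOC][7-12 ALLOC][13-13 ALLOC][14-28 FREE]
Op 7: a = realloc(a, 11) -> a = 14; heap: [0-6 FREE][7-12 ALLOC][13-13 ALLOC][14-24 ALLOC][25-28 FREE]
Op 8: b = realloc(b, 14) -> NULL (b unchanged); heap: [0-6 FREE][7-12 ALLOC][13-13 ALLOC][14-24 ALLOC][25-28 FREE]
free(a): a = 14 -> block [14-24 ALLOC]; mark free, coalesce with adjacent free neighbors -> [0-6 FREE][7-12 ALLOC][13-13 ALLOC][14-28 FREE]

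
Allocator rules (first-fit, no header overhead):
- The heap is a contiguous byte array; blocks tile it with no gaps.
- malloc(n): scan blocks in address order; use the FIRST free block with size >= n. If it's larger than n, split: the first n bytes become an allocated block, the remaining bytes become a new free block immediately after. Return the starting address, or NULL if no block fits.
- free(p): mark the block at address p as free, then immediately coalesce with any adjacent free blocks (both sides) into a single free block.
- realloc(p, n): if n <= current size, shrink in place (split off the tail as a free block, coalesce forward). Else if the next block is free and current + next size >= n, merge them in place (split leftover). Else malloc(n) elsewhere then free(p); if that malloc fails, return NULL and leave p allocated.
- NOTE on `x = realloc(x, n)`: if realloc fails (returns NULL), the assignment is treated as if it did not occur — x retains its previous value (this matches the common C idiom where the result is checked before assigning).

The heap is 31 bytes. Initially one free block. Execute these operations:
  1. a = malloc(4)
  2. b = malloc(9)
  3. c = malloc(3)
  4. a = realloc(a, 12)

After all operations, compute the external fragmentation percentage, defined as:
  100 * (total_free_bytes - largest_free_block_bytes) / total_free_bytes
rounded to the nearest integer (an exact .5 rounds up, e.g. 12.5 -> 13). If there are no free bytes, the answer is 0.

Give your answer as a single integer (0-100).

Answer: 43

Derivation:
Op 1: a = malloc(4) -> a = 0; heap: [0-3 ALLOC][4-30 FREE]
Op 2: b = malloc(9) -> b = 4; heap: [0-3 ALLOC][4-12 ALLOC][13-30 FREE]
Op 3: c = malloc(3) -> c = 13; heap: [0-3 ALLOC][4-12 ALLOC][13-15 ALLOC][16-30 FREE]
Op 4: a = realloc(a, 12) -> a = 16; heap: [0-3 FREE][4-12 ALLOC][13-15 ALLOC][16-27 ALLOC][28-30 FREE]
Free blocks: [4 3] total_free=7 largest=4 -> 100*(7-4)/7 = 300/7 ≈ 42.857 -> rounds to 43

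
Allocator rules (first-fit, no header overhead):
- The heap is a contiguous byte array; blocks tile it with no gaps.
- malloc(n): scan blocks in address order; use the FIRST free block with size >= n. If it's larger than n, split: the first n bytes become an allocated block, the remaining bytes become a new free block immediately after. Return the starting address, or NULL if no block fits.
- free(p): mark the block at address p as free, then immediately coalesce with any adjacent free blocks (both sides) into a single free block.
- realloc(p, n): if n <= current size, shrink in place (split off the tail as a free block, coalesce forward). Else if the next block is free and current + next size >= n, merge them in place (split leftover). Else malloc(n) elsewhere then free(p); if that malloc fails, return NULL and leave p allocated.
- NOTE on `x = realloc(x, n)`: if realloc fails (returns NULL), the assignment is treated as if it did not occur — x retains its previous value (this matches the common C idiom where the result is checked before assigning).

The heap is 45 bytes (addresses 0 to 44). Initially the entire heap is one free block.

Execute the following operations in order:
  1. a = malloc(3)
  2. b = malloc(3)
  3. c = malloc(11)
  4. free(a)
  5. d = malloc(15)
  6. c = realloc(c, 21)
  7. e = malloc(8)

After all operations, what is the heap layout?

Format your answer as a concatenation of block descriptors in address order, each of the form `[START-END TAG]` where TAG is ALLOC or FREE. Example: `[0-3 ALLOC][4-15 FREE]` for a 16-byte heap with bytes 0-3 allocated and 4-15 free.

Op 1: a = malloc(3) -> a = 0; heap: [0-2 ALLOC][3-44 FREE]
Op 2: b = malloc(3) -> b = 3; heap: [0-2 ALLOC][3-5 ALLOC][6-44 FREE]
Op 3: c = malloc(11) -> c = 6; heap: [0-2 ALLOC][3-5 ALLOC][6-16 ALLOC][17-44 FREE]
Op 4: free(a) -> (freed a); heap: [0-2 FREE][3-5 ALLOC][6-16 ALLOC][17-44 FREE]
Op 5: d = malloc(15) -> d = 17; heap: [0-2 FREE][3-5 ALLOC][6-16 ALLOC][17-31 ALLOC][32-44 FREE]
Op 6: c = realloc(c, 21) -> NULL (c unchanged); heap: [0-2 FREE][3-5 ALLOC][6-16 ALLOC][17-31 ALLOC][32-44 FREE]
Op 7: e = malloc(8) -> e = 32; heap: [0-2 FREE][3-5 ALLOC][6-16 ALLOC][17-31 ALLOC][32-39 ALLOC][40-44 FREE]

Answer: [0-2 FREE][3-5 ALLOC][6-16 ALLOC][17-31 ALLOC][32-39 ALLOC][40-44 FREE]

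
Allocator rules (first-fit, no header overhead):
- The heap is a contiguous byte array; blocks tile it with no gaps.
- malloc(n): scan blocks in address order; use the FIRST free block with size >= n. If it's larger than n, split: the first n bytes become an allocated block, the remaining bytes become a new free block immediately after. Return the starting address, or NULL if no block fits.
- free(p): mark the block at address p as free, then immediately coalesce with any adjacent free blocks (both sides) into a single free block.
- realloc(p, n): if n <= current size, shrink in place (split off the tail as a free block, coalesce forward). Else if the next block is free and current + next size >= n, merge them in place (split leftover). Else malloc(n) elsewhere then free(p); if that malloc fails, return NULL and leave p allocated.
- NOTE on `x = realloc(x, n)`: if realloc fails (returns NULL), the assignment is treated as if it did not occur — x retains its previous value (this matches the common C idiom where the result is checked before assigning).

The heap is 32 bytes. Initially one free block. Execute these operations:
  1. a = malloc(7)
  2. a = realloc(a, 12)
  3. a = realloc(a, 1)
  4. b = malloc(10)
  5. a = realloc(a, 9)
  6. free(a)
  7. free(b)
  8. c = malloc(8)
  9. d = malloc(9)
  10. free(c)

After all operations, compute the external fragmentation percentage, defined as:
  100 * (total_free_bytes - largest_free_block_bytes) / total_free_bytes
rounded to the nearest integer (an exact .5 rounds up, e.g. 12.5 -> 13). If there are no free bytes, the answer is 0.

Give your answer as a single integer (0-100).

Op 1: a = malloc(7) -> a = 0; heap: [0-6 ALLOC][7-31 FREE]
Op 2: a = realloc(a, 12) -> a = 0; heap: [0-11 ALLOC][12-31 FREE]
Op 3: a = realloc(a, 1) -> a = 0; heap: [0-0 ALLOC][1-31 FREE]
Op 4: b = malloc(10) -> b = 1; heap: [0-0 ALLOC][1-10 ALLOC][11-31 FREE]
Op 5: a = realloc(a, 9) -> a = 11; heap: [0-0 FREE][1-10 ALLOC][11-19 ALLOC][20-31 FREE]
Op 6: free(a) -> (freed a); heap: [0-0 FREE][1-10 ALLOC][11-31 FREE]
Op 7: free(b) -> (freed b); heap: [0-31 FREE]
Op 8: c = malloc(8) -> c = 0; heap: [0-7 ALLOC][8-31 FREE]
Op 9: d = malloc(9) -> d = 8; heap: [0-7 ALLOC][8-16 ALLOC][17-31 FREE]
Op 10: free(c) -> (freed c); heap: [0-7 FREE][8-16 ALLOC][17-31 FREE]
Free blocks: [8 15] total_free=23 largest=15 -> 100*(23-15)/23 = 800/23 ≈ 34.783 -> rounds to 35

Answer: 35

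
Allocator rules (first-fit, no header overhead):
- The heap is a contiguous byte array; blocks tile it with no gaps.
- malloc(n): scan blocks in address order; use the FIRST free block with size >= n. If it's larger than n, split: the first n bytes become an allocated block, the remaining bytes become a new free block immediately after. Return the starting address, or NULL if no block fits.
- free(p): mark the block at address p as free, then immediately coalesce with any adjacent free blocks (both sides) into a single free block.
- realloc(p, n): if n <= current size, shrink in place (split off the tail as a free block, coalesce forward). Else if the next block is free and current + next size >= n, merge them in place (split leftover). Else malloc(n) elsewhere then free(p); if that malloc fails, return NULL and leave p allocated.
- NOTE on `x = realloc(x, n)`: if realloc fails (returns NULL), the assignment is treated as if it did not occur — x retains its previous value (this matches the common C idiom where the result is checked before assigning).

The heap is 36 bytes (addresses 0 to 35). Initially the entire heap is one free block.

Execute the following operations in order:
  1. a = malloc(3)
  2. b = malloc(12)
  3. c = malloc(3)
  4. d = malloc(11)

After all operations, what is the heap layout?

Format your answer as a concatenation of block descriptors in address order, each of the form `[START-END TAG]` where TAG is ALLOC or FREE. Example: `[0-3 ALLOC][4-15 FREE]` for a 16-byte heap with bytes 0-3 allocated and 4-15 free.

Op 1: a = malloc(3) -> a = 0; heap: [0-2 ALLOC][3-35 FREE]
Op 2: b = malloc(12) -> b = 3; heap: [0-2 ALLOC][3-14 ALLOC][15-35 FREE]
Op 3: c = malloc(3) -> c = 15; heap: [0-2 ALLOC][3-14 ALLOC][15-17 ALLOC][18-35 FREE]
Op 4: d = malloc(11) -> d = 18; heap: [0-2 ALLOC][3-14 ALLOC][15-17 ALLOC][18-28 ALLOC][29-35 FREE]

Answer: [0-2 ALLOC][3-14 ALLOC][15-17 ALLOC][18-28 ALLOC][29-35 FREE]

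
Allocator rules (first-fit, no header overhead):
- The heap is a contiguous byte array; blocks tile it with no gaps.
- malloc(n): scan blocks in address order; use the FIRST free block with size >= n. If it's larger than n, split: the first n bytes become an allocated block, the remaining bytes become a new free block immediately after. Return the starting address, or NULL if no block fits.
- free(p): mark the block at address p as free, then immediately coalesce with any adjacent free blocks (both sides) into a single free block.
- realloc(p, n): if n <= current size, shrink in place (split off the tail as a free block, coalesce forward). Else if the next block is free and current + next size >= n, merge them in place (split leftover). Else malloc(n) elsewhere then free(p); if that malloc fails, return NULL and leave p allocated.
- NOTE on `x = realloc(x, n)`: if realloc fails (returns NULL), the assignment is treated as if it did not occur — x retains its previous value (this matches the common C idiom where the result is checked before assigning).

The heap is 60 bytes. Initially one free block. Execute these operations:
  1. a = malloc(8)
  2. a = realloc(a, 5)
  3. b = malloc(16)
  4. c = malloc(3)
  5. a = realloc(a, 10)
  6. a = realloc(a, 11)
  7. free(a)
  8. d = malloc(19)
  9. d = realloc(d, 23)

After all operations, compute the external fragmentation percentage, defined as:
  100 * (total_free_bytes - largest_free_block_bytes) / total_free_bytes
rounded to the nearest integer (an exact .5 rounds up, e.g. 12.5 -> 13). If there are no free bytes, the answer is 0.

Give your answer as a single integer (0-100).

Answer: 28

Derivation:
Op 1: a = malloc(8) -> a = 0; heap: [0-7 ALLOC][8-59 FREE]
Op 2: a = realloc(a, 5) -> a = 0; heap: [0-4 ALLOC][5-59 FREE]
Op 3: b = malloc(16) -> b = 5; heap: [0-4 ALLOC][5-20 ALLOC][21-59 FREE]
Op 4: c = malloc(3) -> c = 21; heap: [0-4 ALLOC][5-20 ALLOC][21-23 ALLOC][24-59 FREE]
Op 5: a = realloc(a, 10) -> a = 24; heap: [0-4 FREE][5-20 ALLOC][21-23 ALLOC][24-33 ALLOC][34-59 FREE]
Op 6: a = realloc(a, 11) -> a = 24; heap: [0-4 FREE][5-20 ALLOC][21-23 ALLOC][24-34 ALLOC][35-59 FREE]
Op 7: free(a) -> (freed a); heap: [0-4 FREE][5-20 ALLOC][21-23 ALLOC][24-59 FREE]
Op 8: d = malloc(19) -> d = 24; heap: [0-4 FREE][5-20 ALLOC][21-23 ALLOC][24-42 ALLOC][43-59 FREE]
Op 9: d = realloc(d, 23) -> d = 24; heap: [0-4 FREE][5-20 ALLOC][21-23 ALLOC][24-46 ALLOC][47-59 FREE]
Free blocks: [5 13] total_free=18 largest=13 -> 100*(18-13)/18 = 500/18 ≈ 27.778 -> rounds to 28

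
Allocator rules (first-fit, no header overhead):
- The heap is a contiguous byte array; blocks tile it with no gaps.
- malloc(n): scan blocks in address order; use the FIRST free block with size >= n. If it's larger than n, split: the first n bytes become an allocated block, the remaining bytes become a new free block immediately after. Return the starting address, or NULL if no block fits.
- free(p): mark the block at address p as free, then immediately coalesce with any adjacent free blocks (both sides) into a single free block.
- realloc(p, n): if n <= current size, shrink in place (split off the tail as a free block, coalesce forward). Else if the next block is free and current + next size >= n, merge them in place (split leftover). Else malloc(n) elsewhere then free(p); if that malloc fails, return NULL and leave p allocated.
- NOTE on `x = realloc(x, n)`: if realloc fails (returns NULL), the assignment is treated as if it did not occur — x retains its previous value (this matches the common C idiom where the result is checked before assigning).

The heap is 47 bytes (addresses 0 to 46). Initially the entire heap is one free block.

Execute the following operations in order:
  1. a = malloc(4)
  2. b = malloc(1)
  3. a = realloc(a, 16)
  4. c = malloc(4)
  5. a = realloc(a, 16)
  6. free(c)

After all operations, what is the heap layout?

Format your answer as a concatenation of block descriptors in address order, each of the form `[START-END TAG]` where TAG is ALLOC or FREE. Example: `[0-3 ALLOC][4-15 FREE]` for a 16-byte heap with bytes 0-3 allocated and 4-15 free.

Answer: [0-3 FREE][4-4 ALLOC][5-20 ALLOC][21-46 FREE]

Derivation:
Op 1: a = malloc(4) -> a = 0; heap: [0-3 ALLOC][4-46 FREE]
Op 2: b = malloc(1) -> b = 4; heap: [0-3 ALLOC][4-4 ALLOC][5-46 FREE]
Op 3: a = realloc(a, 16) -> a = 5; heap: [0-3 FREE][4-4 ALLOC][5-20 ALLOC][21-46 FREE]
Op 4: c = malloc(4) -> c = 0; heap: [0-3 ALLOC][4-4 ALLOC][5-20 ALLOC][21-46 FREE]
Op 5: a = realloc(a, 16) -> a = 5; heap: [0-3 ALLOC][4-4 ALLOC][5-20 ALLOC][21-46 FREE]
Op 6: free(c) -> (freed c); heap: [0-3 FREE][4-4 ALLOC][5-20 ALLOC][21-46 FREE]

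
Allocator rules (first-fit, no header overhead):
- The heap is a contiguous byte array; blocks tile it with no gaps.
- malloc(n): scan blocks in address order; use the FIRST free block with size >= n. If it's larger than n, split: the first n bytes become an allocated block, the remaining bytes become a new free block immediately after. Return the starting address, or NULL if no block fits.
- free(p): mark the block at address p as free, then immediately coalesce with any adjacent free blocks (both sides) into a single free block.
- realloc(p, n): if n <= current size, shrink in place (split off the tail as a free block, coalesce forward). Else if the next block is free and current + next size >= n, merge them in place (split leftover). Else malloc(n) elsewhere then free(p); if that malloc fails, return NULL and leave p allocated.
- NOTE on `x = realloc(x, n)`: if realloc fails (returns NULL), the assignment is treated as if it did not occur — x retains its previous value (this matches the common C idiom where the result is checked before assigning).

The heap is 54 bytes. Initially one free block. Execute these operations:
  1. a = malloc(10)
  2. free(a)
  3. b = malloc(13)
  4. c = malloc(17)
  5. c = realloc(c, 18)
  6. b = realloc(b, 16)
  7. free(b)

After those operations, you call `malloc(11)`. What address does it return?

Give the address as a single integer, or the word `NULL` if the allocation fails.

Answer: 0

Derivation:
Op 1: a = malloc(10) -> a = 0; heap: [0-9 ALLOC][10-53 FREE]
Op 2: free(a) -> (freed a); heap: [0-53 FREE]
Op 3: b = malloc(13) -> b = 0; heap: [0-12 ALLOC][13-53 FREE]
Op 4: c = malloc(17) -> c = 13; heap: [0-12 ALLOC][13-29 ALLOC][30-53 FREE]
Op 5: c = realloc(c, 18) -> c = 13; heap: [0-12 ALLOC][13-30 ALLOC][31-53 FREE]
Op 6: b = realloc(b, 16) -> b = 31; heap: [0-12 FREE][13-30 ALLOC][31-46 ALLOC][47-53 FREE]
Op 7: free(b) -> (freed b); heap: [0-12 FREE][13-30 ALLOC][31-53 FREE]
malloc(11): first-fit scan over [0-12 FREE][13-30 ALLOC][31-53 FREE] -> 0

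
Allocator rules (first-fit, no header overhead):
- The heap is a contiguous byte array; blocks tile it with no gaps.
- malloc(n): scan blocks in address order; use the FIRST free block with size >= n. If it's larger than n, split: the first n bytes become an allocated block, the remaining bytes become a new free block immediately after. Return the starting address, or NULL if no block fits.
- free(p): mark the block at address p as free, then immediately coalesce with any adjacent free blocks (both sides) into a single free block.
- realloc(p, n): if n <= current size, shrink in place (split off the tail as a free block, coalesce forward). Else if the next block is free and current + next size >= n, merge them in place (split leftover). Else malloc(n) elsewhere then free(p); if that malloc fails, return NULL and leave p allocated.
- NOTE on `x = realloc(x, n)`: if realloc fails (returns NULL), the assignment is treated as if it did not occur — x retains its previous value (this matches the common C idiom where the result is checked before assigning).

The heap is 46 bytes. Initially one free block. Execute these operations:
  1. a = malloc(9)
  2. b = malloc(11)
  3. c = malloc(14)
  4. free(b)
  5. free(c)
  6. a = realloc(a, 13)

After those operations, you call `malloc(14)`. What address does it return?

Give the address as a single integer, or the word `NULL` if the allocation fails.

Answer: 13

Derivation:
Op 1: a = malloc(9) -> a = 0; heap: [0-8 ALLOC][9-45 FREE]
Op 2: b = malloc(11) -> b = 9; heap: [0-8 ALLOC][9-19 ALLOC][20-45 FREE]
Op 3: c = malloc(14) -> c = 20; heap: [0-8 ALLOC][9-19 ALLOC][20-33 ALLOC][34-45 FREE]
Op 4: free(b) -> (freed b); heap: [0-8 ALLOC][9-19 FREE][20-33 ALLOC][34-45 FREE]
Op 5: free(c) -> (freed c); heap: [0-8 ALLOC][9-45 FREE]
Op 6: a = realloc(a, 13) -> a = 0; heap: [0-12 ALLOC][13-45 FREE]
malloc(14): first-fit scan over [0-12 ALLOC][13-45 FREE] -> 13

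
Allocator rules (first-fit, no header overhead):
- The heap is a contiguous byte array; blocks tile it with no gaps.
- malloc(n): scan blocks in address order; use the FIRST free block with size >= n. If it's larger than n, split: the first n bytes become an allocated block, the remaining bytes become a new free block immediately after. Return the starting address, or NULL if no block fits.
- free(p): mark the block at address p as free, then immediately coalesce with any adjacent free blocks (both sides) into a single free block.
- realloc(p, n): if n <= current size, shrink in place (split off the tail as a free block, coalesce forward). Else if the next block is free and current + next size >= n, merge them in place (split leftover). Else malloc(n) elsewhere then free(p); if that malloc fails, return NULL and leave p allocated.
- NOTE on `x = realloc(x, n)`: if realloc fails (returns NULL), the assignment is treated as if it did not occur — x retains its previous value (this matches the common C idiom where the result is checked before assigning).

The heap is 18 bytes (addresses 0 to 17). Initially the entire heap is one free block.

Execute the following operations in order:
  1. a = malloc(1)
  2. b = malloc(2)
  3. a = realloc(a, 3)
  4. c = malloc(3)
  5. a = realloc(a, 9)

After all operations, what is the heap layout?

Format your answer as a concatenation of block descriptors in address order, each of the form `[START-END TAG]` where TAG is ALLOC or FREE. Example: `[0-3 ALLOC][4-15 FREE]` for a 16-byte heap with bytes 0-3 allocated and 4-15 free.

Op 1: a = malloc(1) -> a = 0; heap: [0-0 ALLOC][1-17 FREE]
Op 2: b = malloc(2) -> b = 1; heap: [0-0 ALLOC][1-2 ALLOC][3-17 FREE]
Op 3: a = realloc(a, 3) -> a = 3; heap: [0-0 FREE][1-2 ALLOC][3-5 ALLOC][6-17 FREE]
Op 4: c = malloc(3) -> c = 6; heap: [0-0 FREE][1-2 ALLOC][3-5 ALLOC][6-8 ALLOC][9-17 FREE]
Op 5: a = realloc(a, 9) -> a = 9; heap: [0-0 FREE][1-2 ALLOC][3-5 FREE][6-8 ALLOC][9-17 ALLOC]

Answer: [0-0 FREE][1-2 ALLOC][3-5 FREE][6-8 ALLOC][9-17 ALLOC]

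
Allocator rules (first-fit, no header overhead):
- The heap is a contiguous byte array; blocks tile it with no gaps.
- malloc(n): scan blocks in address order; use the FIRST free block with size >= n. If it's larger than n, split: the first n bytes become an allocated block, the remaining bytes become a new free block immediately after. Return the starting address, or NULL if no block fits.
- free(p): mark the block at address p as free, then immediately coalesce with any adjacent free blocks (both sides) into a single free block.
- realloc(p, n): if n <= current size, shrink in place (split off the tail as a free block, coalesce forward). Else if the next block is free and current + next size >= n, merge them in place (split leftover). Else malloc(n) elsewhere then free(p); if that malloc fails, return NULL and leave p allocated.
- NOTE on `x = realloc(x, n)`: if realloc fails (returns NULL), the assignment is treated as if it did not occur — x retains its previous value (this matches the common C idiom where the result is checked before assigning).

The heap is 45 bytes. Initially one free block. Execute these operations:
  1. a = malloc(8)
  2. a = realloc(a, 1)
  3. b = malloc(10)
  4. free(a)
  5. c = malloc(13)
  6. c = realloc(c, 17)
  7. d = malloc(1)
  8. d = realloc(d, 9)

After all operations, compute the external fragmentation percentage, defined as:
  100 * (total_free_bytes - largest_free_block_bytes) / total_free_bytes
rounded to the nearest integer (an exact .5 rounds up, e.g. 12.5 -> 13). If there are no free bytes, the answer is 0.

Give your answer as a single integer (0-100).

Answer: 11

Derivation:
Op 1: a = malloc(8) -> a = 0; heap: [0-7 ALLOC][8-44 FREE]
Op 2: a = realloc(a, 1) -> a = 0; heap: [0-0 ALLOC][1-44 FREE]
Op 3: b = malloc(10) -> b = 1; heap: [0-0 ALLOC][1-10 ALLOC][11-44 FREE]
Op 4: free(a) -> (freed a); heap: [0-0 FREE][1-10 ALLOC][11-44 FREE]
Op 5: c = malloc(13) -> c = 11; heap: [0-0 FREE][1-10 ALLOC][11-23 ALLOC][24-44 FREE]
Op 6: c = realloc(c, 17) -> c = 11; heap: [0-0 FREE][1-10 ALLOC][11-27 ALLOC][28-44 FREE]
Op 7: d = malloc(1) -> d = 0; heap: [0-0 ALLOC][1-10 ALLOC][11-27 ALLOC][28-44 FREE]
Op 8: d = realloc(d, 9) -> d = 28; heap: [0-0 FREE][1-10 ALLOC][11-27 ALLOC][28-36 ALLOC][37-44 FREE]
Free blocks: [1 8] total_free=9 largest=8 -> 100*(9-8)/9 = 100/9 ≈ 11.111 -> rounds to 11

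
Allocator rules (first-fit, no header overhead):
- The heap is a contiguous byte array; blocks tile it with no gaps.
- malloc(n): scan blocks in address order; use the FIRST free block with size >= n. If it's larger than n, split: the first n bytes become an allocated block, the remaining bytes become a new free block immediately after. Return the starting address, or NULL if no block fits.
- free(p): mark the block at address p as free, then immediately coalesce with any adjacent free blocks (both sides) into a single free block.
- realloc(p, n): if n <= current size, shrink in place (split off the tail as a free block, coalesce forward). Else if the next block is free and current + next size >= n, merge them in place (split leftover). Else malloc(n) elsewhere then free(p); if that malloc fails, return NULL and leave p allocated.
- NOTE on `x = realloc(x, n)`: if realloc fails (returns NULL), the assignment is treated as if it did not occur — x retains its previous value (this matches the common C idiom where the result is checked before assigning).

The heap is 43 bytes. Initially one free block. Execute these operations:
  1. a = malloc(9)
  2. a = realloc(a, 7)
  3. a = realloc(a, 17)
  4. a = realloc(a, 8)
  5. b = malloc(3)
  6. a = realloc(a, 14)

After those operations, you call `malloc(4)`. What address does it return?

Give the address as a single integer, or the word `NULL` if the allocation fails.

Answer: 0

Derivation:
Op 1: a = malloc(9) -> a = 0; heap: [0-8 ALLOC][9-42 FREE]
Op 2: a = realloc(a, 7) -> a = 0; heap: [0-6 ALLOC][7-42 FREE]
Op 3: a = realloc(a, 17) -> a = 0; heap: [0-16 ALLOC][17-42 FREE]
Op 4: a = realloc(a, 8) -> a = 0; heap: [0-7 ALLOC][8-42 FREE]
Op 5: b = malloc(3) -> b = 8; heap: [0-7 ALLOC][8-10 ALLOC][11-42 FREE]
Op 6: a = realloc(a, 14) -> a = 11; heap: [0-7 FREE][8-10 ALLOC][11-24 ALLOC][25-42 FREE]
malloc(4): first-fit scan over [0-7 FREE][8-10 ALLOC][11-24 ALLOC][25-42 FREE] -> 0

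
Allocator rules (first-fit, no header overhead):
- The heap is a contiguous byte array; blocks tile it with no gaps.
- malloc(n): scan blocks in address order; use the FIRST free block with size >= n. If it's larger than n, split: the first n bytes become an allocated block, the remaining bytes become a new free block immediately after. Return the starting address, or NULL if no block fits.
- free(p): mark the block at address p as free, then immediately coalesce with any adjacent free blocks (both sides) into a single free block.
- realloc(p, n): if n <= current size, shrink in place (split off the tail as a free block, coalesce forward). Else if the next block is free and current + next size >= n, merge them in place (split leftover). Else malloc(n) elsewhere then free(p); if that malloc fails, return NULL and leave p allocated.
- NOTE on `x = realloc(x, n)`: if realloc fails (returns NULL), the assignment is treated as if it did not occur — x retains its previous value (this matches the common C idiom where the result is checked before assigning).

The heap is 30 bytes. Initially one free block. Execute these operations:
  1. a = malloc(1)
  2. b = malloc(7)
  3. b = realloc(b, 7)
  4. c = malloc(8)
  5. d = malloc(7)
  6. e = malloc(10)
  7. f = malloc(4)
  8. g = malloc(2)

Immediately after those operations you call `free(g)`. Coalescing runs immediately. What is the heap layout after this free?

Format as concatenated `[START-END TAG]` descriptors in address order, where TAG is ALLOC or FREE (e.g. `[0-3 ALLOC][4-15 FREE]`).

Op 1: a = malloc(1) -> a = 0; heap: [0-0 ALLOC][1-29 FREE]
Op 2: b = malloc(7) -> b = 1; heap: [0-0 ALLOC][1-7 ALLOC][8-29 FREE]
Op 3: b = realloc(b, 7) -> b = 1; heap: [0-0 ALLOC][1-7 ALLOC][8-29 FREE]
Op 4: c = malloc(8) -> c = 8; heap: [0-0 ALLOC][1-7 ALLOC][8-15 ALLOC][16-29 FREE]
Op 5: d = malloc(7) -> d = 16; heap: [0-0 ALLOC][1-7 ALLOC][8-15 ALLOC][16-22 ALLOC][23-29 FREE]
Op 6: e = malloc(10) -> e = NULL; heap: [0-0 ALLOC][1-7 ALLOC][8-15 ALLOC][16-22 ALLOC][23-29 FREE]
Op 7: f = malloc(4) -> f = 23; heap: [0-0 ALLOC][1-7 ALLOC][8-15 ALLOC][16-22 ALLOC][23-26 ALLOC][27-29 FREE]
Op 8: g = malloc(2) -> g = 27; heap: [0-0 ALLOC][1-7 ALLOC][8-15 ALLOC][16-22 ALLOC][23-26 ALLOC][27-28 ALLOC][29-29 FREE]
free(g): g = 27 -> block [27-28 ALLOC]; mark free, coalesce with adjacent free neighbors -> [0-0 ALLOC][1-7 ALLOC][8-15 ALLOC][16-22 ALLOC][23-26 ALLOC][27-29 FREE]

Answer: [0-0 ALLOC][1-7 ALLOC][8-15 ALLOC][16-22 ALLOC][23-26 ALLOC][27-29 FREE]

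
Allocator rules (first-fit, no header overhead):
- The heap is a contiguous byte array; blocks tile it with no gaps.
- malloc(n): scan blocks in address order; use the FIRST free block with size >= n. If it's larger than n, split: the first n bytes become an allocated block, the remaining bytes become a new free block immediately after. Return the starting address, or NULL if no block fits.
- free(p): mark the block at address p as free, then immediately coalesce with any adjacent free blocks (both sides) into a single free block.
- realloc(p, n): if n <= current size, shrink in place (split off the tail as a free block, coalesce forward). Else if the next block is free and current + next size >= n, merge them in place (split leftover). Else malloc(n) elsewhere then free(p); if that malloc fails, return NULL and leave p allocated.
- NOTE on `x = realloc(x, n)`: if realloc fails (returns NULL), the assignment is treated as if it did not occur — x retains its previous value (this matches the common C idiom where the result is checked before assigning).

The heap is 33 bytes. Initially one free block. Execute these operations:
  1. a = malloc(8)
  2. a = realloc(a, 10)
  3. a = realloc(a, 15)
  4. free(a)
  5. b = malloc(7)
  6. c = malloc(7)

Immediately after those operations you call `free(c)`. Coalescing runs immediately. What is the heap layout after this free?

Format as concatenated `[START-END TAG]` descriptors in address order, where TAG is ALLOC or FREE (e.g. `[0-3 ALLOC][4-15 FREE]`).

Answer: [0-6 ALLOC][7-32 FREE]

Derivation:
Op 1: a = malloc(8) -> a = 0; heap: [0-7 ALLOC][8-32 FREE]
Op 2: a = realloc(a, 10) -> a = 0; heap: [0-9 ALLOC][10-32 FREE]
Op 3: a = realloc(a, 15) -> a = 0; heap: [0-14 ALLOC][15-32 FREE]
Op 4: free(a) -> (freed a); heap: [0-32 FREE]
Op 5: b = malloc(7) -> b = 0; heap: [0-6 ALLOC][7-32 FREE]
Op 6: c = malloc(7) -> c = 7; heap: [0-6 ALLOC][7-13 ALLOC][14-32 FREE]
free(c): c = 7 -> block [7-13 ALLOC]; mark free, coalesce with adjacent free neighbors -> [0-6 ALLOC][7-32 FREE]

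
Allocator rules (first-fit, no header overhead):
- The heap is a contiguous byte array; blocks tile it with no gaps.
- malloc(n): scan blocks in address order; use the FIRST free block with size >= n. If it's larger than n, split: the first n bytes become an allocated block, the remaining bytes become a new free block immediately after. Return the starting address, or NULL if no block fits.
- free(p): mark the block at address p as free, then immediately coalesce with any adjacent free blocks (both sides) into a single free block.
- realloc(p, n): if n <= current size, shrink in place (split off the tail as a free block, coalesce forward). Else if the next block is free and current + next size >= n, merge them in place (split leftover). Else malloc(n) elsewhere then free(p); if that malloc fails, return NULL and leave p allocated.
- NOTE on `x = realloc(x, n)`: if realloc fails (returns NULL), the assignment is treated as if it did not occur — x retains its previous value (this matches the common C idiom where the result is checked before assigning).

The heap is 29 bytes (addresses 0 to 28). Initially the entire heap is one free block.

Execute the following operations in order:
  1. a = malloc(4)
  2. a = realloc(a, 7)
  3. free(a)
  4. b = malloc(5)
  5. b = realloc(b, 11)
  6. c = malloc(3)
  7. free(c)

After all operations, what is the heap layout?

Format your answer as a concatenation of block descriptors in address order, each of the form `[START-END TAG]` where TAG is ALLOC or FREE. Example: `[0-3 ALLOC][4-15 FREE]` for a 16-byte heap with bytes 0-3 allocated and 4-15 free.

Answer: [0-10 ALLOC][11-28 FREE]

Derivation:
Op 1: a = malloc(4) -> a = 0; heap: [0-3 ALLOC][4-28 FREE]
Op 2: a = realloc(a, 7) -> a = 0; heap: [0-6 ALLOC][7-28 FREE]
Op 3: free(a) -> (freed a); heap: [0-28 FREE]
Op 4: b = malloc(5) -> b = 0; heap: [0-4 ALLOC][5-28 FREE]
Op 5: b = realloc(b, 11) -> b = 0; heap: [0-10 ALLOC][11-28 FREE]
Op 6: c = malloc(3) -> c = 11; heap: [0-10 ALLOC][11-13 ALLOC][14-28 FREE]
Op 7: free(c) -> (freed c); heap: [0-10 ALLOC][11-28 FREE]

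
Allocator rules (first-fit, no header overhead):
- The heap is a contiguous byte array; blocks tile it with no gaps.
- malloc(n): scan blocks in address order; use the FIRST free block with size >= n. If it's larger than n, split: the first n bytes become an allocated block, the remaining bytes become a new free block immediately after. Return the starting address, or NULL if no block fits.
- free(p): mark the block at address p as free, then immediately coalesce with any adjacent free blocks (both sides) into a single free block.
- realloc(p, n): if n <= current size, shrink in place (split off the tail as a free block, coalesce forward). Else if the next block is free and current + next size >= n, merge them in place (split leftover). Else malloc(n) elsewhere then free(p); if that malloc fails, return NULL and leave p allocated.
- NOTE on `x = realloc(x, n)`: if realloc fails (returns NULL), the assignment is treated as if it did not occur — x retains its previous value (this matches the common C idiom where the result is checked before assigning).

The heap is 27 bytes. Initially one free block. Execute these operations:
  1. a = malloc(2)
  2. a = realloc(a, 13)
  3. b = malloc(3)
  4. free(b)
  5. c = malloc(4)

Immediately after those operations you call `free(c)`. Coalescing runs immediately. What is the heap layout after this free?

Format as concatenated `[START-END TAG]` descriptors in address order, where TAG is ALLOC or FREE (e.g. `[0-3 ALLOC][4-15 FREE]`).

Op 1: a = malloc(2) -> a = 0; heap: [0-1 ALLOC][2-26 FREE]
Op 2: a = realloc(a, 13) -> a = 0; heap: [0-12 ALLOC][13-26 FREE]
Op 3: b = malloc(3) -> b = 13; heap: [0-12 ALLOC][13-15 ALLOC][16-26 FREE]
Op 4: free(b) -> (freed b); heap: [0-12 ALLOC][13-26 FREE]
Op 5: c = malloc(4) -> c = 13; heap: [0-12 ALLOC][13-16 ALLOC][17-26 FREE]
free(c): c = 13 -> block [13-16 ALLOC]; mark free, coalesce with adjacent free neighbors -> [0-12 ALLOC][13-26 FREE]

Answer: [0-12 ALLOC][13-26 FREE]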